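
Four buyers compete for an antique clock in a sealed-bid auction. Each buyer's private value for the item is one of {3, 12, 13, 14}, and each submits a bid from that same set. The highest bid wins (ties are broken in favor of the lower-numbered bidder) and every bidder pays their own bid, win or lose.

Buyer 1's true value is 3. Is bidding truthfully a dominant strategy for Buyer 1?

Check each profile of the others' bids and compare truth against every alternative bid.
Others bid (3, 3, 3): truth gives 0, best alternative gives -9.
Others bid (3, 3, 14): truth gives -3, best alternative gives -11.
Others bid (3, 12, 14): truth gives -3, best alternative gives -11.
Others bid (3, 13, 14): truth gives -3, best alternative gives -11.
Others bid (3, 14, 3): truth gives -3, best alternative gives -11.
Others bid (3, 14, 12): truth gives -3, best alternative gives -11.
(Remaining 58 profiles checked similarly; truth is weakly best in each.)
In every case the truthful bid is at least as good as any alternative, so it is a dominant strategy.

Yes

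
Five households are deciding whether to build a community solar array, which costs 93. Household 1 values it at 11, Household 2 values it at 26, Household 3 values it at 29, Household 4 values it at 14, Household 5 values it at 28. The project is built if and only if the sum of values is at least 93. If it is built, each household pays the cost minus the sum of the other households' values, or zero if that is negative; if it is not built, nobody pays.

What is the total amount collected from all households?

Total value 108 ≥ cost 93, so it is built.
Household 1: others sum to 97; max(0, 93 - 97) = 0.
Household 2: others sum to 82; max(0, 93 - 82) = 11.
Household 3: others sum to 79; max(0, 93 - 79) = 14.
Household 4: others sum to 94; max(0, 93 - 94) = 0.
Household 5: others sum to 80; max(0, 93 - 80) = 13.
Total collected = 0 + 11 + 14 + 0 + 13 = 38.

38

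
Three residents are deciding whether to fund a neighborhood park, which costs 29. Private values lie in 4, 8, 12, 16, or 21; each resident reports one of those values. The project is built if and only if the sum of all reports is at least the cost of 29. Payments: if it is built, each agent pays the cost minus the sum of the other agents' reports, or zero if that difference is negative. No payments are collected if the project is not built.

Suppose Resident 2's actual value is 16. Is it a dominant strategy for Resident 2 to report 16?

Check each profile of the others' reports and compare truth against every alternative report.
Others report (8, 21): truth gives 16, best alternative gives 16.
Others report (12, 21): truth gives 16, best alternative gives 16.
Others report (16, 16): truth gives 16, best alternative gives 16.
Others report (16, 21): truth gives 16, best alternative gives 16.
Others report (21, 8): truth gives 16, best alternative gives 16.
Others report (21, 12): truth gives 16, best alternative gives 16.
(Remaining 19 profiles checked similarly; truth is weakly best in each.)
In every case the truthful report is at least as good as any alternative, so it is a dominant strategy.

Yes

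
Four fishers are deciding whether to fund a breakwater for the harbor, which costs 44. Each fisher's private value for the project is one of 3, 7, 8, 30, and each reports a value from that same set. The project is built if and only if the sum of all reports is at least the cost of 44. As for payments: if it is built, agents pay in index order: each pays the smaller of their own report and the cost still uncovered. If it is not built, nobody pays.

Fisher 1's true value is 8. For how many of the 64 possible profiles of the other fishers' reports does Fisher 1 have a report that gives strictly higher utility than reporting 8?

Others report (3, 7, 30): truth gives 0; report 7 gives 1 > 0. Violating.
Others report (3, 8, 30): truth gives 0; report 3 gives 5 > 0. Violating.
Others report (3, 30, 7): truth gives 0; report 7 gives 1 > 0. Violating.
Others report (3, 30, 8): truth gives 0; report 3 gives 5 > 0. Violating.
Others report (3, 3, 3): truth gives 0; no alternative beats it.
Others report (3, 3, 7): truth gives 0; no alternative beats it.
(Checking all 64 profiles: 34 have a profitable deviation, 30 do not.)

34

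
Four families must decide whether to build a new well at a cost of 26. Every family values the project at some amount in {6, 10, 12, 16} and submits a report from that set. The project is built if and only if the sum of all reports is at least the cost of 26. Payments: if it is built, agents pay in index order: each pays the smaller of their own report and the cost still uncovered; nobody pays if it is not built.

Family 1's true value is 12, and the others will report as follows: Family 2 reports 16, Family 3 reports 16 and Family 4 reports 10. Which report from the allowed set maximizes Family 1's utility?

6

Report 6: project built, pays 6, utility 12 - 6 = 6.
Report 10: project built, pays 10, utility 12 - 10 = 2.
Report 12: project built, pays 12, utility 12 - 12 = 0.
Report 16: project built, pays 16, utility 12 - 16 = -4.
The best choice is 6 with utility 6.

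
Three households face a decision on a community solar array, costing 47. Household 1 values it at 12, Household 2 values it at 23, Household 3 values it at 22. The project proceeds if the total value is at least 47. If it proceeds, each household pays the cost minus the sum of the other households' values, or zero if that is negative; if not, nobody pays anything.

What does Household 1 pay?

2

Total value 57 ≥ cost 47, so the project is built.
The other households' values sum to 45.
Cost minus that sum is 47 - 45 = 2.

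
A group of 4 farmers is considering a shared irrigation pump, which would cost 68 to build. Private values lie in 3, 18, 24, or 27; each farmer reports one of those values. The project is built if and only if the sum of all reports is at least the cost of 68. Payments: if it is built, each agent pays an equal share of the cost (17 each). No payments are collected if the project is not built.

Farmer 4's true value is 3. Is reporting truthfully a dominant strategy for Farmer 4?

Yes

Check each profile of the others' reports and compare truth against every alternative report.
Others report (3, 24, 24): truth gives 0, best alternative gives -14.
Others report (3, 24, 27): truth gives 0, best alternative gives -14.
Others report (3, 27, 24): truth gives 0, best alternative gives -14.
Others report (3, 27, 27): truth gives 0, best alternative gives -14.
Others report (18, 18, 18): truth gives 0, best alternative gives -14.
Others report (18, 18, 24): truth gives 0, best alternative gives -14.
(Remaining 58 profiles checked similarly; truth is weakly best in each.)
In every case the truthful report is at least as good as any alternative, so it is a dominant strategy.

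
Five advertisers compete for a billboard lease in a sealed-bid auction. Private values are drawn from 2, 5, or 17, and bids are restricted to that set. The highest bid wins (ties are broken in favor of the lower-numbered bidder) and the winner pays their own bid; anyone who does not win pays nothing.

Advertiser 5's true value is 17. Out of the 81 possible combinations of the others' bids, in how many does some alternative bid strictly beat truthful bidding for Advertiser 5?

1

Others bid (2, 2, 2, 2): truth gives 0; bid 5 gives 12 > 0. Violating.
Others bid (2, 2, 2, 5): truth gives 0; no alternative beats it.
Others bid (2, 2, 2, 17): truth gives 0; no alternative beats it.
(Checking all 81 profiles: 1 has a profitable deviation, 80 do not.)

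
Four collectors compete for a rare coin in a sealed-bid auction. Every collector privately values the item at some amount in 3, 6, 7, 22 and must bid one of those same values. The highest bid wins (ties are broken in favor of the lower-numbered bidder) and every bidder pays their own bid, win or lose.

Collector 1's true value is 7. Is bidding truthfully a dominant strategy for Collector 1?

No

Consider the case where Collector 2 bids 3, Collector 3 bids 3 and Collector 4 bids 3.
Truthful bid 7: wins, pays 7, utility 7 - 7 = 0.
Bid 3 instead: wins, pays 3, utility 7 - 3 = 4.
Since 4 > 0, bidding 3 is strictly better here, so truthful bidding is not dominant.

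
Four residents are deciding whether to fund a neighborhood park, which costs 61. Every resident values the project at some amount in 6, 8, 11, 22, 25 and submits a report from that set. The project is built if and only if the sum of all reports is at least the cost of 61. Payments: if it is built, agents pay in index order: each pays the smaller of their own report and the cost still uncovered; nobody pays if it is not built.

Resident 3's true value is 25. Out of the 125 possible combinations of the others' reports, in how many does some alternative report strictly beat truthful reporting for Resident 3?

83

Others report (6, 8, 25): truth gives 0; report 22 gives 3 > 0. Violating.
Others report (6, 11, 22): truth gives 0; report 22 gives 3 > 0. Violating.
Others report (6, 11, 25): truth gives 0; report 22 gives 3 > 0. Violating.
Others report (6, 22, 11): truth gives 0; report 22 gives 3 > 0. Violating.
Others report (6, 6, 6): truth gives 0; no alternative beats it.
Others report (6, 6, 8): truth gives 0; no alternative beats it.
(Checking all 125 profiles: 83 have a profitable deviation, 42 do not.)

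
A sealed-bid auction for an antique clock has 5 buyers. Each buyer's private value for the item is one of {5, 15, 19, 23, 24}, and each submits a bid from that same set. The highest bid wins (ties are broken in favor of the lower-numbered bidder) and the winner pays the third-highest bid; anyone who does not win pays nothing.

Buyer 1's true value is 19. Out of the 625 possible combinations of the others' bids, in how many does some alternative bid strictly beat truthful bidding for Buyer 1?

Others bid (5, 5, 5, 23): truth gives 0; bid 23 gives 14 > 0. Violating.
Others bid (5, 5, 5, 24): truth gives 0; bid 24 gives 14 > 0. Violating.
Others bid (5, 5, 15, 23): truth gives 0; bid 23 gives 4 > 0. Violating.
Others bid (5, 5, 15, 24): truth gives 0; bid 24 gives 4 > 0. Violating.
Others bid (5, 5, 5, 5): truth gives 14; no alternative beats it.
Others bid (5, 5, 5, 15): truth gives 14; no alternative beats it.
(Checking all 625 profiles: 64 have a profitable deviation, 561 do not.)

64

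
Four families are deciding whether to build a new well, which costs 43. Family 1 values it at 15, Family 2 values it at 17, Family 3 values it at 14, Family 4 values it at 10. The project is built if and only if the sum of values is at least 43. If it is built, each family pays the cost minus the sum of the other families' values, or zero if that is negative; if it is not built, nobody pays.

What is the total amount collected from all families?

Total value 56 ≥ cost 43, so it is built.
Family 1: others sum to 41; max(0, 43 - 41) = 2.
Family 2: others sum to 39; max(0, 43 - 39) = 4.
Family 3: others sum to 42; max(0, 43 - 42) = 1.
Family 4: others sum to 46; max(0, 43 - 46) = 0.
Total collected = 2 + 4 + 1 + 0 = 7.

7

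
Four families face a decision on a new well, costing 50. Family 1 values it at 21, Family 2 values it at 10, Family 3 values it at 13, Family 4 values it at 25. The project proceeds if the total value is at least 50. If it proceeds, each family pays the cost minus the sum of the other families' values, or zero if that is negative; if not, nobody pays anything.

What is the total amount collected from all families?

Total value 69 ≥ cost 50, so it is built.
Family 1: others sum to 48; max(0, 50 - 48) = 2.
Family 2: others sum to 59; max(0, 50 - 59) = 0.
Family 3: others sum to 56; max(0, 50 - 56) = 0.
Family 4: others sum to 44; max(0, 50 - 44) = 6.
Total collected = 2 + 0 + 0 + 6 = 8.

8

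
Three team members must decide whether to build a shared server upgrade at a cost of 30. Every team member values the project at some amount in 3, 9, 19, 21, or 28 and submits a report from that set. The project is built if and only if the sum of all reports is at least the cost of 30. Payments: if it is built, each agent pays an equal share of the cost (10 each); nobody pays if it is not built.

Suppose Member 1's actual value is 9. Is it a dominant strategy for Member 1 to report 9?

No

Consider the case where Member 2 reports 3 and Member 3 reports 19.
Truthful report 9: project built, pays 10, utility 9 - 10 = -1.
Report 3 instead: project not built, utility 0.
Since 0 > -1, reporting 3 is strictly better here, so truthful reporting is not dominant.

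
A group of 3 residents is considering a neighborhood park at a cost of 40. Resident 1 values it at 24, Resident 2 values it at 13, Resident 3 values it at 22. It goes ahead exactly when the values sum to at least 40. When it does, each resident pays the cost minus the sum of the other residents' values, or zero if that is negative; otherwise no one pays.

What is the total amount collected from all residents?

Total value 59 ≥ cost 40, so it is built.
Resident 1: others sum to 35; max(0, 40 - 35) = 5.
Resident 2: others sum to 46; max(0, 40 - 46) = 0.
Resident 3: others sum to 37; max(0, 40 - 37) = 3.
Total collected = 5 + 0 + 3 = 8.

8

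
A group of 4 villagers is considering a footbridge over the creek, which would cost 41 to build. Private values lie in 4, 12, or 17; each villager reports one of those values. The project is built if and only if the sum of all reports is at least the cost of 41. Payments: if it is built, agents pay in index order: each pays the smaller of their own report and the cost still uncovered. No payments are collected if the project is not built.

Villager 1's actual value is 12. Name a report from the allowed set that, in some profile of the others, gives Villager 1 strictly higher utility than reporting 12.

Suppose Villager 2 reports 4, Villager 3 reports 17 and Villager 4 reports 17.
Report 12: project built, pays 12, utility 12 - 12 = 0.
Report 4: project built, pays 4, utility 12 - 4 = 8.
So reporting 4 beats truth here (8 > 0).

4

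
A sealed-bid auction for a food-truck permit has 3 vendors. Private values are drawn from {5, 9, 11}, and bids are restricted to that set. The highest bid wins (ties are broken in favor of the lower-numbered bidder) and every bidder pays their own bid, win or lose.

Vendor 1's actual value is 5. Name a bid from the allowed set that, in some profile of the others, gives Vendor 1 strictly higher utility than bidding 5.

Suppose Vendor 2 bids 5 and Vendor 3 bids 9.
Bid 5: loses but pays 5, utility -5.
Bid 9: wins, pays 9, utility 5 - 9 = -4.
So bidding 9 beats truth here (-4 > -5).

9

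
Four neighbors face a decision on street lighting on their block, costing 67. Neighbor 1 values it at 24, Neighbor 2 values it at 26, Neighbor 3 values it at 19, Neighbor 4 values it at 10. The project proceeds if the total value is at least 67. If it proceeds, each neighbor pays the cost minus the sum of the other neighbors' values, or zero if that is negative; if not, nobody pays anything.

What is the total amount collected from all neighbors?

Total value 79 ≥ cost 67, so it is built.
Neighbor 1: others sum to 55; max(0, 67 - 55) = 12.
Neighbor 2: others sum to 53; max(0, 67 - 53) = 14.
Neighbor 3: others sum to 60; max(0, 67 - 60) = 7.
Neighbor 4: others sum to 69; max(0, 67 - 69) = 0.
Total collected = 12 + 14 + 7 + 0 = 33.

33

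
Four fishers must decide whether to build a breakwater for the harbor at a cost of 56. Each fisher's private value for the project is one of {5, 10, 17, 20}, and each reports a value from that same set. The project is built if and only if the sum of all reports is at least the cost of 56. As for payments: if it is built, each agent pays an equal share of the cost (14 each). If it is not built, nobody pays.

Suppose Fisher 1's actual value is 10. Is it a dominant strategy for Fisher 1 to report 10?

No

Consider the case where Fisher 2 reports 10, Fisher 3 reports 17 and Fisher 4 reports 20.
Truthful report 10: project built, pays 14, utility 10 - 14 = -4.
Report 5 instead: project not built, utility 0.
Since 0 > -4, reporting 5 is strictly better here, so truthful reporting is not dominant.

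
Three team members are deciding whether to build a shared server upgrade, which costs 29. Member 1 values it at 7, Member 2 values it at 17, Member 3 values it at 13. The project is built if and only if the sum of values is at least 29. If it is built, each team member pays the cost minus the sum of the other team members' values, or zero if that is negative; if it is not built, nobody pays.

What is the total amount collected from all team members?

14

Total value 37 ≥ cost 29, so it is built.
Member 1: others sum to 30; max(0, 29 - 30) = 0.
Member 2: others sum to 20; max(0, 29 - 20) = 9.
Member 3: others sum to 24; max(0, 29 - 24) = 5.
Total collected = 0 + 9 + 5 = 14.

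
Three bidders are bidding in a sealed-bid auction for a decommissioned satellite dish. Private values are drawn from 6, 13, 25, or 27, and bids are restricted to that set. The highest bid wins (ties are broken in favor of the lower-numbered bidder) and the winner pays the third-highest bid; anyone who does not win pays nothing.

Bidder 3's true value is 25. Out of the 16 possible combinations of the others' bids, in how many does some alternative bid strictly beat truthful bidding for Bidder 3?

4

Others bid (6, 25): truth gives 0; bid 27 gives 19 > 0. Violating.
Others bid (13, 25): truth gives 0; bid 27 gives 12 > 0. Violating.
Others bid (25, 6): truth gives 0; bid 27 gives 19 > 0. Violating.
Others bid (25, 13): truth gives 0; bid 27 gives 12 > 0. Violating.
Others bid (6, 6): truth gives 19; no alternative beats it.
Others bid (6, 13): truth gives 19; no alternative beats it.
(Checking all 16 profiles: 4 have a profitable deviation, 12 do not.)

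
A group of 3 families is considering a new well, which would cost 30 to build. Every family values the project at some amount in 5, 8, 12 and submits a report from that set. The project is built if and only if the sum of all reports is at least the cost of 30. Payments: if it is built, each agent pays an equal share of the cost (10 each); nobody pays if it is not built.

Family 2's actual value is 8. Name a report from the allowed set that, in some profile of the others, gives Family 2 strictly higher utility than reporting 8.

Suppose Family 1 reports 12 and Family 3 reports 12.
Report 8: project built, pays 10, utility 8 - 10 = -2.
Report 5: project not built, utility 0.
So reporting 5 beats truth here (0 > -2).

5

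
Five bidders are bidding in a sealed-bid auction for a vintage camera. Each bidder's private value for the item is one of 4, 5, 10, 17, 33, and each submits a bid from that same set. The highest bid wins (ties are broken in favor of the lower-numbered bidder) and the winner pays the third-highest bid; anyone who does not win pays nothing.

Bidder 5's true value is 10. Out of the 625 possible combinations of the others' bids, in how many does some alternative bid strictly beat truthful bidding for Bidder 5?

Others bid (4, 4, 4, 10): truth gives 0; bid 17 gives 6 > 0. Violating.
Others bid (4, 4, 4, 17): truth gives 0; bid 33 gives 6 > 0. Violating.
Others bid (4, 4, 5, 10): truth gives 0; bid 17 gives 5 > 0. Violating.
Others bid (4, 4, 5, 17): truth gives 0; bid 33 gives 5 > 0. Violating.
Others bid (4, 4, 4, 4): truth gives 6; no alternative beats it.
Others bid (4, 4, 4, 5): truth gives 6; no alternative beats it.
(Checking all 625 profiles: 64 have a profitable deviation, 561 do not.)

64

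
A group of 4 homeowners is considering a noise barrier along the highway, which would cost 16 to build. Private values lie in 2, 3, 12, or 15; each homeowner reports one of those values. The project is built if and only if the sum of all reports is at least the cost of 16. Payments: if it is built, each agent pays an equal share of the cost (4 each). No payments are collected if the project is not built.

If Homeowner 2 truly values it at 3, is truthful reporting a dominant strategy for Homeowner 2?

Yes

Check each profile of the others' reports and compare truth against every alternative report.
Others report (2, 2, 12): truth gives -1, best alternative gives -1.
Others report (2, 2, 15): truth gives -1, best alternative gives -1.
Others report (2, 3, 12): truth gives -1, best alternative gives -1.
Others report (2, 3, 15): truth gives -1, best alternative gives -1.
Others report (2, 12, 2): truth gives -1, best alternative gives -1.
Others report (2, 12, 3): truth gives -1, best alternative gives -1.
(Remaining 58 profiles checked similarly; truth is weakly best in each.)
In every case the truthful report is at least as good as any alternative, so it is a dominant strategy.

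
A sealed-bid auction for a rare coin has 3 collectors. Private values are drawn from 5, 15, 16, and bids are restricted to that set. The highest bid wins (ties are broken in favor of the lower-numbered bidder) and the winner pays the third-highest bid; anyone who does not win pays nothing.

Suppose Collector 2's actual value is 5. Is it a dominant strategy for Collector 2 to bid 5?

Check each profile of the others' bids and compare truth against every alternative bid.
Others bid (5, 5): truth gives 0, best alternative gives 0.
Others bid (5, 15): truth gives 0, best alternative gives 0.
Others bid (5, 16): truth gives 0, best alternative gives 0.
Others bid (15, 5): truth gives 0, best alternative gives 0.
Others bid (15, 15): truth gives 0, best alternative gives 0.
Others bid (15, 16): truth gives 0, best alternative gives 0.
(Remaining 3 profiles checked similarly; truth is weakly best in each.)
In every case the truthful bid is at least as good as any alternative, so it is a dominant strategy.

Yes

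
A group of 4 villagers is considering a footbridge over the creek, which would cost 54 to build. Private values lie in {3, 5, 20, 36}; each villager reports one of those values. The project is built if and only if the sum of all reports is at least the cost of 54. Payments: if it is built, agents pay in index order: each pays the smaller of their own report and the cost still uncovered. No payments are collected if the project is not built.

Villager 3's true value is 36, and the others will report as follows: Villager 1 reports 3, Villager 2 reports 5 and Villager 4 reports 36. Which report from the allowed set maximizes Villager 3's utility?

20

Report 3: project not built, utility 0.
Report 5: project not built, utility 0.
Report 20: project built, pays 20, utility 36 - 20 = 16.
Report 36: project built, pays 36, utility 36 - 36 = 0.
The best choice is 20 with utility 16.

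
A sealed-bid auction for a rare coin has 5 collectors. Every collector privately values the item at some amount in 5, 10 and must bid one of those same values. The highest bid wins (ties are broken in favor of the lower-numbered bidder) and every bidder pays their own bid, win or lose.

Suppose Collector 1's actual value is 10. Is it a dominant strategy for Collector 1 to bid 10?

Consider the case where Collector 2 bids 5, Collector 3 bids 5, Collector 4 bids 5 and Collector 5 bids 5.
Truthful bid 10: wins, pays 10, utility 10 - 10 = 0.
Bid 5 instead: wins, pays 5, utility 10 - 5 = 5.
Since 5 > 0, bidding 5 is strictly better here, so truthful bidding is not dominant.

No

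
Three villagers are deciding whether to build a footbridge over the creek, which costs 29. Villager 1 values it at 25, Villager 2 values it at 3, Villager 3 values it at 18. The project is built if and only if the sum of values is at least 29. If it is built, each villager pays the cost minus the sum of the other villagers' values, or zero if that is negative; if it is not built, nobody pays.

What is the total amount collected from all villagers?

Total value 46 ≥ cost 29, so it is built.
Villager 1: others sum to 21; max(0, 29 - 21) = 8.
Villager 2: others sum to 43; max(0, 29 - 43) = 0.
Villager 3: others sum to 28; max(0, 29 - 28) = 1.
Total collected = 8 + 0 + 1 = 9.

9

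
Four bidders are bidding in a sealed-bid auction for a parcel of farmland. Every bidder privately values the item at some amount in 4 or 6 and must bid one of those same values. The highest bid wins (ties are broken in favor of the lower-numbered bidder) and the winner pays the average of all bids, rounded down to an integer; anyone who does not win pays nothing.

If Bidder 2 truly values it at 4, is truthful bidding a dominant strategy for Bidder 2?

Check each profile of the others' bids and compare truth against every alternative bid.
Others bid (4, 4, 6): truth gives 0, best alternative gives -1.
Others bid (4, 6, 4): truth gives 0, best alternative gives -1.
Others bid (4, 6, 6): truth gives 0, best alternative gives -1.
Others bid (4, 4, 4): truth gives 0, best alternative gives 0.
Others bid (6, 4, 4): truth gives 0, best alternative gives 0.
Others bid (6, 4, 6): truth gives 0, best alternative gives 0.
(Remaining 2 profiles checked similarly; truth is weakly best in each.)
In every case the truthful bid is at least as good as any alternative, so it is a dominant strategy.

Yes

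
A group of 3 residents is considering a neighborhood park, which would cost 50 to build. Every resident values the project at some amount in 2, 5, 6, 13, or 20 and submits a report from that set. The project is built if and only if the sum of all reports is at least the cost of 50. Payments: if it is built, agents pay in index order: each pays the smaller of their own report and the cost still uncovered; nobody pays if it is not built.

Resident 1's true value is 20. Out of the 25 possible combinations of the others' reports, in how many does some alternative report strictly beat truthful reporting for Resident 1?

1

Others report (20, 20): truth gives 0; report 13 gives 7 > 0. Violating.
Others report (2, 2): truth gives 0; no alternative beats it.
Others report (2, 5): truth gives 0; no alternative beats it.
(Checking all 25 profiles: 1 has a profitable deviation, 24 do not.)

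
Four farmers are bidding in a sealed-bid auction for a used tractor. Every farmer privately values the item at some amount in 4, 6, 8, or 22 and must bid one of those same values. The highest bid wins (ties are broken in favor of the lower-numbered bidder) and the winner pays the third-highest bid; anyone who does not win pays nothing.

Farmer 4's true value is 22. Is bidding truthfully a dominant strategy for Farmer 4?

Check each profile of the others' bids and compare truth against every alternative bid.
Others bid (4, 4, 8): truth gives 18, best alternative gives 0.
Others bid (4, 8, 4): truth gives 18, best alternative gives 0.
Others bid (8, 4, 4): truth gives 18, best alternative gives 0.
Others bid (4, 6, 8): truth gives 16, best alternative gives 0.
Others bid (4, 8, 6): truth gives 16, best alternative gives 0.
Others bid (6, 4, 8): truth gives 16, best alternative gives 0.
(Remaining 58 profiles checked similarly; truth is weakly best in each.)
In every case the truthful bid is at least as good as any alternative, so it is a dominant strategy.

Yes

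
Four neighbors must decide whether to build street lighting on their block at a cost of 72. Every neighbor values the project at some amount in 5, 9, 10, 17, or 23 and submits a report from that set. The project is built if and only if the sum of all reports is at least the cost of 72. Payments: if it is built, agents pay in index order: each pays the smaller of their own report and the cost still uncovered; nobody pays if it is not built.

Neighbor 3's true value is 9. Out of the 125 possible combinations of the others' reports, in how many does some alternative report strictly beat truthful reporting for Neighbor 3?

1

Others report (23, 23, 23): truth gives 0; report 5 gives 4 > 0. Violating.
Others report (5, 5, 5): truth gives 0; no alternative beats it.
Others report (5, 5, 9): truth gives 0; no alternative beats it.
(Checking all 125 profiles: 1 has a profitable deviation, 124 do not.)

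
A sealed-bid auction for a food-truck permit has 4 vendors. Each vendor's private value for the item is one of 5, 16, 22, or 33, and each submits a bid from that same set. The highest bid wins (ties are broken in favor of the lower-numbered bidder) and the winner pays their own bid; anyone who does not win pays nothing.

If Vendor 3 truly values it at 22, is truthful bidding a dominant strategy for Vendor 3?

No

Consider the case where Vendor 1 bids 5, Vendor 2 bids 5 and Vendor 4 bids 5.
Truthful bid 22: wins, pays 22, utility 22 - 22 = 0.
Bid 16 instead: wins, pays 16, utility 22 - 16 = 6.
Since 6 > 0, bidding 16 is strictly better here, so truthful bidding is not dominant.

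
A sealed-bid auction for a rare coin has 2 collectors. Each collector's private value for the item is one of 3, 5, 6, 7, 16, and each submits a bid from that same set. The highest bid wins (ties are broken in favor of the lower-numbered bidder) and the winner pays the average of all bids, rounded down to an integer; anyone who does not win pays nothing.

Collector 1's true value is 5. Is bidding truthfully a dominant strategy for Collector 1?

Consider the case where Collector 2 bids 3.
Truthful bid 5: wins, pays 4, utility 5 - 4 = 1.
Bid 3 instead: wins, pays 3, utility 5 - 3 = 2.
Since 2 > 1, bidding 3 is strictly better here, so truthful bidding is not dominant.

No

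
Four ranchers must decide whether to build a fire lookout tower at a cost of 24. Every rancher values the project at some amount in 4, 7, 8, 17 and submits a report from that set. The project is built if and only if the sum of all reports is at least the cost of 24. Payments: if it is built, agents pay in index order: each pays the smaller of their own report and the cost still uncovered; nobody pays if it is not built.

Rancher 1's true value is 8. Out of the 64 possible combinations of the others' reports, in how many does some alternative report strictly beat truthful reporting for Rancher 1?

57

Others report (4, 4, 17): truth gives 0; report 4 gives 4 > 0. Violating.
Others report (4, 7, 7): truth gives 0; report 7 gives 1 > 0. Violating.
Others report (4, 7, 8): truth gives 0; report 7 gives 1 > 0. Violating.
Others report (4, 7, 17): truth gives 0; report 4 gives 4 > 0. Violating.
Others report (4, 4, 4): truth gives 0; no alternative beats it.
Others report (4, 4, 7): truth gives 0; no alternative beats it.
(Checking all 64 profiles: 57 have a profitable deviation, 7 do not.)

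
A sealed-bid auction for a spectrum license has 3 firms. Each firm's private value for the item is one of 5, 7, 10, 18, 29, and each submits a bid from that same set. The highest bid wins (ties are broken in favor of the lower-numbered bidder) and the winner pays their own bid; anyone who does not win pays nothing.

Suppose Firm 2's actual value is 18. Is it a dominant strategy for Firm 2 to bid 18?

No

Consider the case where Firm 1 bids 5 and Firm 3 bids 5.
Truthful bid 18: wins, pays 18, utility 18 - 18 = 0.
Bid 7 instead: wins, pays 7, utility 18 - 7 = 11.
Since 11 > 0, bidding 7 is strictly better here, so truthful bidding is not dominant.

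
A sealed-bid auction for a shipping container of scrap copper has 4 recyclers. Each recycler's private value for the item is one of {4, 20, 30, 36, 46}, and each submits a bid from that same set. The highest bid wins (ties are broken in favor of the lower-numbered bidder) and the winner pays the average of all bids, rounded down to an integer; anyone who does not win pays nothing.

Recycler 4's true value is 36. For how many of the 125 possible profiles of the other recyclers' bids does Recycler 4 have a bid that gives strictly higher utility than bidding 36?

Others bid (4, 4, 4): truth gives 24; bid 20 gives 28 > 24. Violating.
Others bid (4, 4, 20): truth gives 20; bid 30 gives 22 > 20. Violating.
Others bid (4, 4, 36): truth gives 0; bid 46 gives 14 > 0. Violating.
Others bid (4, 20, 4): truth gives 20; bid 30 gives 22 > 20. Violating.
Others bid (4, 4, 30): truth gives 18; no alternative beats it.
Others bid (4, 4, 46): truth gives 0; no alternative beats it.
(Checking all 125 profiles: 41 have a profitable deviation, 84 do not.)

41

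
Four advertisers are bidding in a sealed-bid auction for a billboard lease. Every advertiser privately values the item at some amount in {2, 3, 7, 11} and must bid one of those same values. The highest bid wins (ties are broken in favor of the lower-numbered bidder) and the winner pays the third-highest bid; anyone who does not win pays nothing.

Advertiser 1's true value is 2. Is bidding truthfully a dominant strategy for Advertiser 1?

Yes

Check each profile of the others' bids and compare truth against every alternative bid.
Others bid (2, 3, 3): truth gives 0, best alternative gives -1.
Others bid (3, 2, 3): truth gives 0, best alternative gives -1.
Others bid (3, 3, 2): truth gives 0, best alternative gives -1.
Others bid (3, 3, 3): truth gives 0, best alternative gives -1.
Others bid (2, 2, 2): truth gives 0, best alternative gives 0.
Others bid (2, 2, 3): truth gives 0, best alternative gives 0.
(Remaining 58 profiles checked similarly; truth is weakly best in each.)
In every case the truthful bid is at least as good as any alternative, so it is a dominant strategy.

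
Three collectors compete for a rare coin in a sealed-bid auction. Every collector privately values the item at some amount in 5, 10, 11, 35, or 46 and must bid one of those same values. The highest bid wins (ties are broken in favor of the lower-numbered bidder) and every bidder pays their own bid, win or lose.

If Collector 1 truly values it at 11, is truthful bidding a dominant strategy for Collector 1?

Consider the case where Collector 2 bids 5 and Collector 3 bids 5.
Truthful bid 11: wins, pays 11, utility 11 - 11 = 0.
Bid 5 instead: wins, pays 5, utility 11 - 5 = 6.
Since 6 > 0, bidding 5 is strictly better here, so truthful bidding is not dominant.

No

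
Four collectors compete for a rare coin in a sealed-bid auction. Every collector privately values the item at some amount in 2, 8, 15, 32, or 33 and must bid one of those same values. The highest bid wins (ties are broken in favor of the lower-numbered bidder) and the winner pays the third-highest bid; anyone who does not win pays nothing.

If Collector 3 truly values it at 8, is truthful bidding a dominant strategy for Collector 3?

Consider the case where Collector 1 bids 2, Collector 2 bids 2 and Collector 4 bids 15.
Truthful bid 8: loses, pays 0, utility 0.
Bid 15 instead: wins, pays 2, utility 8 - 2 = 6.
Since 6 > 0, bidding 15 is strictly better here, so truthful bidding is not dominant.

No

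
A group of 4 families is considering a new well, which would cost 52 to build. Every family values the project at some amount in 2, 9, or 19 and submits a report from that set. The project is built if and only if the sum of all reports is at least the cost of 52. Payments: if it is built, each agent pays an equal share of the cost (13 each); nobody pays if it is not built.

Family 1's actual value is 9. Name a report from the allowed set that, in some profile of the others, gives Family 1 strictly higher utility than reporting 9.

Suppose Family 2 reports 9, Family 3 reports 19 and Family 4 reports 19.
Report 9: project built, pays 13, utility 9 - 13 = -4.
Report 2: project not built, utility 0.
So reporting 2 beats truth here (0 > -4).

2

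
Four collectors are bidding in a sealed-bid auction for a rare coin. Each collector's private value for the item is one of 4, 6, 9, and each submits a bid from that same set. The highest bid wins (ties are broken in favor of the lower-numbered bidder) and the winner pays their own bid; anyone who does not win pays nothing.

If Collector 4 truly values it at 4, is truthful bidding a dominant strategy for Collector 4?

Yes

Check each profile of the others' bids and compare truth against every alternative bid.
Others bid (4, 4, 4): truth gives 0, best alternative gives -2.
Others bid (4, 4, 6): truth gives 0, best alternative gives 0.
Others bid (4, 4, 9): truth gives 0, best alternative gives 0.
Others bid (4, 6, 4): truth gives 0, best alternative gives 0.
Others bid (4, 6, 6): truth gives 0, best alternative gives 0.
Others bid (4, 6, 9): truth gives 0, best alternative gives 0.
(Remaining 21 profiles checked similarly; truth is weakly best in each.)
In every case the truthful bid is at least as good as any alternative, so it is a dominant strategy.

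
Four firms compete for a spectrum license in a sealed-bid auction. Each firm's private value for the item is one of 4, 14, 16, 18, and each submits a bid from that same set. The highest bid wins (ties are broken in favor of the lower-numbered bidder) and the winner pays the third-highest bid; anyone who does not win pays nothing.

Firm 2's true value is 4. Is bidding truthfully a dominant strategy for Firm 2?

Check each profile of the others' bids and compare truth against every alternative bid.
Others bid (4, 14, 14): truth gives 0, best alternative gives -10.
Others bid (4, 4, 4): truth gives 0, best alternative gives 0.
Others bid (4, 4, 14): truth gives 0, best alternative gives 0.
Others bid (4, 4, 16): truth gives 0, best alternative gives 0.
Others bid (4, 4, 18): truth gives 0, best alternative gives 0.
Others bid (4, 14, 4): truth gives 0, best alternative gives 0.
(Remaining 58 profiles checked similarly; truth is weakly best in each.)
In every case the truthful bid is at least as good as any alternative, so it is a dominant strategy.

Yes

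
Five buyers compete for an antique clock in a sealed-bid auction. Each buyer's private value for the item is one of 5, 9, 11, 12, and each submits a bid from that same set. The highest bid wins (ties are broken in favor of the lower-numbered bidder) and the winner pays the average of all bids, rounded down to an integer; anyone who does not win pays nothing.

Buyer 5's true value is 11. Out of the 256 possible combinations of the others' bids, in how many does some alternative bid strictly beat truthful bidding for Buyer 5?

Others bid (5, 5, 5, 5): truth gives 5; bid 9 gives 6 > 5. Violating.
Others bid (5, 5, 5, 11): truth gives 0; bid 12 gives 4 > 0. Violating.
Others bid (5, 5, 9, 11): truth gives 0; bid 12 gives 3 > 0. Violating.
Others bid (5, 5, 11, 5): truth gives 0; bid 12 gives 4 > 0. Violating.
Others bid (5, 5, 5, 9): truth gives 4; no alternative beats it.
Others bid (5, 5, 5, 12): truth gives 0; no alternative beats it.
(Checking all 256 profiles: 65 have a profitable deviation, 191 do not.)

65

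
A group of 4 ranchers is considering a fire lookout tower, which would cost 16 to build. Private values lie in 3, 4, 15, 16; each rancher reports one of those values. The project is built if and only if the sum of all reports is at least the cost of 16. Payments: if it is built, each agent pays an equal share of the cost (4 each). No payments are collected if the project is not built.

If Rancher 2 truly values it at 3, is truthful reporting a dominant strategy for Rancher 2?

Check each profile of the others' reports and compare truth against every alternative report.
Others report (4, 4, 4): truth gives 0, best alternative gives -1.
Others report (3, 3, 15): truth gives -1, best alternative gives -1.
Others report (3, 3, 16): truth gives -1, best alternative gives -1.
Others report (3, 4, 15): truth gives -1, best alternative gives -1.
Others report (3, 4, 16): truth gives -1, best alternative gives -1.
Others report (3, 15, 3): truth gives -1, best alternative gives -1.
(Remaining 58 profiles checked similarly; truth is weakly best in each.)
In every case the truthful report is at least as good as any alternative, so it is a dominant strategy.

Yes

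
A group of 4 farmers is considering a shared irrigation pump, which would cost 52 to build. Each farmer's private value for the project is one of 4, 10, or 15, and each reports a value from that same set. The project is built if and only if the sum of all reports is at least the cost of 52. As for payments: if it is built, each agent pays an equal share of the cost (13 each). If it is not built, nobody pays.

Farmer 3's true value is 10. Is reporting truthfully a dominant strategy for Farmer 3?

Consider the case where Farmer 1 reports 15, Farmer 2 reports 15 and Farmer 4 reports 15.
Truthful report 10: project built, pays 13, utility 10 - 13 = -3.
Report 4 instead: project not built, utility 0.
Since 0 > -3, reporting 4 is strictly better here, so truthful reporting is not dominant.

No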